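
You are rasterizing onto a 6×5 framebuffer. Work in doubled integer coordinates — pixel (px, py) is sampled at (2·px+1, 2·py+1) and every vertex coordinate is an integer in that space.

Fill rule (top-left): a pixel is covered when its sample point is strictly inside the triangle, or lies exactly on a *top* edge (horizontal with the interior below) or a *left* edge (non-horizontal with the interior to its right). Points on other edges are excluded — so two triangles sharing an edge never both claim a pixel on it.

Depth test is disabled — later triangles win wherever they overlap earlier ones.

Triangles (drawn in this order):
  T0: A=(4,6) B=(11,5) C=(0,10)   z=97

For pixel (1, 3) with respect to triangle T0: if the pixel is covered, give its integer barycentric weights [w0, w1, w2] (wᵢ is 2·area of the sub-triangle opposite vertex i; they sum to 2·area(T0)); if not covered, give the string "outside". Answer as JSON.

T0:
  2·area = 24
  edge (4, 6)→(11, 5): d=(7,-1) top-left  bias=+0
  edge (11, 5)→(0, 10): d=(-11,5) right/bottom  bias=-1
  edge (0, 10)→(4, 6): d=(4,-4) top-left  bias=+0
    (4,0)@(9, 1): e=[-30,54,0] → ·  [on edge]
    (3,1)@(7, 3): e=[-18,42,0] → ·  [on edge]
    (2,2)@(5, 5): e=[-6,30,0] → ·  [on edge]
    (5,2)@(11, 5): e=[0,0,24] → ·  [on edge]
    (1,3)@(3, 7): e=[6,18,0] → #  [on edge]
    (2,3)@(5, 7): e=[8,8,8] → #
    (3,3)@(7, 7): e=[10,-2,16] → ·
    (0,4)@(1, 9): e=[18,6,0] → #  [on edge]
    (1,4)@(3, 9): e=[20,-4,8] → ·
    (2,4)@(5, 9): e=[22,-14,16] → ·
  covered (3 px):
    · · · · · ·
    · · · · · ·
    · · · · · ·
    · # # · · ·
    # · · · · ·

Answer: [18,0,6]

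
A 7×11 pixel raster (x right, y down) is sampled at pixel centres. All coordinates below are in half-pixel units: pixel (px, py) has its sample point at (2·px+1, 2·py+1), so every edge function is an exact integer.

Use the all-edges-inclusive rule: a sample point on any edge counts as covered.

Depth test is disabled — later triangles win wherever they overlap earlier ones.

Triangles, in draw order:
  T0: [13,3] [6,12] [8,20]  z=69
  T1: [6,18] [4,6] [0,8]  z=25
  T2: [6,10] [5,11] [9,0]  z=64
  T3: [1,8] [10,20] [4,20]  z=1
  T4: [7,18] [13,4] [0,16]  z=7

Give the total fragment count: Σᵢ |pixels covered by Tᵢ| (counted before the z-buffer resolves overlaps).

T0:
  2·area = 74  (B↔C swapped to make it positive)
  edge (13, 3)→(8, 20): d=(-5,17) inclusive
  edge (8, 20)→(6, 12): d=(-2,-8) inclusive
  edge (6, 12)→(13, 3): d=(7,-9) inclusive
    (6,1)@(13, 3): e=[0,74,0] → X  [on edge]
    (6,2)@(13, 5): e=[-10,70,14] → .
    (5,3)@(11, 7): e=[14,50,10] → X
    (6,3)@(13, 7): e=[-20,66,28] → .
    (4,4)@(9, 9): e=[38,30,6] → X
    (6,4)@(13, 9): e=[-30,62,42] → .
    (3,5)@(7, 11): e=[62,10,2] → X
    (5,5)@(11, 11): e=[-6,42,38] → .
    (3,6)@(7, 13): e=[52,6,16] → X
    (5,6)@(11, 13): e=[-16,38,52] → .
    (3,7)@(7, 15): e=[42,2,30] → X
    (5,7)@(11, 15): e=[-26,34,66] → .
  covered (10 px):
    . . . . . . .
    . . . . . . X
    . . . . . . .
    . . . . . X .
    . . . . X X .
    . . . X X . .
    . . . X X . .
    . . . X X . .
    . . . . . . .
    . . . . . . .
    . . . . . . .
T1:
  2·area = 52  (B↔C swapped to make it positive)
  edge (6, 18)→(0, 8): d=(-6,-10) inclusive
  edge (0, 8)→(4, 6): d=(4,-2) inclusive
  edge (4, 6)→(6, 18): d=(2,12) inclusive
    (1,3)@(3, 7): e=[36,2,14] → X
    (2,3)@(5, 7): e=[56,6,-10] → .
    (0,4)@(1, 9): e=[4,6,42] → X
    (2,4)@(5, 9): e=[44,14,-6] → .
    (0,5)@(1, 11): e=[-8,14,46] → .
    (1,5)@(3, 11): e=[12,18,22] → X
    (2,5)@(5, 11): e=[32,22,-2] → .
    (1,6)@(3, 13): e=[0,26,26] → X  [on edge]
    (2,6)@(5, 13): e=[20,30,2] → X
    (3,6)@(7, 13): e=[40,34,-22] → .
    (1,7)@(3, 15): e=[-12,34,30] → .
    (2,7)@(5, 15): e=[8,38,6] → X
  covered (7 px):
    . . . . . . .
    . . . . . . .
    . . . . . . .
    . X . . . . .
    X X . . . . .
    . X . . . . .
    . X X . . . .
    . . X . . . .
    . . . . . . .
    . . . . . . .
    . . . . . . .
T2:
  2·area = 7
  edge (6, 10)→(5, 11): d=(-1,1) inclusive
  edge (5, 11)→(9, 0): d=(4,-11) inclusive
  edge (9, 0)→(6, 10): d=(-3,10) inclusive
    (6,1)@(13, 3): e=[0,56,-49] → .  [on edge]
    (5,2)@(11, 5): e=[0,42,-35] → .  [on edge]
    (4,3)@(9, 7): e=[0,28,-21] → .  [on edge]
    (3,4)@(7, 9): e=[0,14,-7] → .  [on edge]
    (2,5)@(5, 11): e=[0,0,7] → X  [on edge]
    (3,5)@(7, 11): e=[-2,22,-13] → .
    (1,6)@(3, 13): e=[0,-14,21] → .  [on edge]
    (2,6)@(5, 13): e=[-2,8,1] → .
    (0,7)@(1, 15): e=[0,-28,35] → .  [on edge]
  covered (1 px):
    . . . . . . .
    . . . . . . .
    . . . . . . .
    . . . . . . .
    . . . . . . .
    . . X . . . .
    . . . . . . .
    . . . . . . .
    . . . . . . .
    . . . . . . .
    . . . . . . .
T3:
  2·area = 72
  edge (1, 8)→(10, 20): d=(9,12) inclusive
  edge (10, 20)→(4, 20): d=(-6,0) inclusive
  edge (4, 20)→(1, 8): d=(-3,-12) inclusive
    (1,5)@(3, 11): e=[3,54,15] → X
    (2,5)@(5, 11): e=[-21,54,39] → .
    (1,6)@(3, 13): e=[21,42,9] → X
    (2,6)@(5, 13): e=[-3,42,33] → .
    (1,7)@(3, 15): e=[39,30,3] → X
    (2,7)@(5, 15): e=[15,30,27] → X
    (3,7)@(7, 15): e=[-9,30,51] → .
    (1,8)@(3, 17): e=[57,18,-3] → .
    (2,8)@(5, 17): e=[33,18,21] → X
    (3,8)@(7, 17): e=[9,18,45] → X
    (4,8)@(9, 17): e=[-15,18,69] → .
    (2,9)@(5, 19): e=[51,6,15] → X
  covered (9 px):
    . . . . . . .
    . . . . . . .
    . . . . . . .
    . . . . . . .
    . . . . . . .
    . X . . . . .
    . X . . . . .
    . X X . . . .
    . . X X . . .
    . . X X X . .
    . . . . . . .
T4:
  2·area = 110  (B↔C swapped to make it positive)
  edge (7, 18)→(0, 16): d=(-7,-2) inclusive
  edge (0, 16)→(13, 4): d=(13,-12) inclusive
  edge (13, 4)→(7, 18): d=(-6,14) inclusive
    (5,3)@(11, 7): e=[85,15,10] → X
    (6,3)@(13, 7): e=[89,39,-18] → .
    (4,4)@(9, 9): e=[67,17,26] → X
    (5,4)@(11, 9): e=[71,41,-2] → .
    (3,5)@(7, 11): e=[49,19,42] → X
    (5,5)@(11, 11): e=[57,67,-14] → .
    (2,6)@(5, 13): e=[31,21,58] → X
    (5,6)@(11, 13): e=[43,93,-26] → .
    (1,7)@(3, 15): e=[13,23,74] → X
    (4,7)@(9, 15): e=[25,95,-10] → .
    (1,8)@(3, 17): e=[-1,49,62] → .
    (2,8)@(5, 17): e=[3,73,34] → X
  covered (12 px):
    . . . . . . .
    . . . . . . .
    . . . . . . .
    . . . . . X .
    . . . . X . .
    . . . X X . .
    . . X X X . .
    . X X X . . .
    . . X X . . .
    . . . . . . .
    . . . . . . .

Result: 39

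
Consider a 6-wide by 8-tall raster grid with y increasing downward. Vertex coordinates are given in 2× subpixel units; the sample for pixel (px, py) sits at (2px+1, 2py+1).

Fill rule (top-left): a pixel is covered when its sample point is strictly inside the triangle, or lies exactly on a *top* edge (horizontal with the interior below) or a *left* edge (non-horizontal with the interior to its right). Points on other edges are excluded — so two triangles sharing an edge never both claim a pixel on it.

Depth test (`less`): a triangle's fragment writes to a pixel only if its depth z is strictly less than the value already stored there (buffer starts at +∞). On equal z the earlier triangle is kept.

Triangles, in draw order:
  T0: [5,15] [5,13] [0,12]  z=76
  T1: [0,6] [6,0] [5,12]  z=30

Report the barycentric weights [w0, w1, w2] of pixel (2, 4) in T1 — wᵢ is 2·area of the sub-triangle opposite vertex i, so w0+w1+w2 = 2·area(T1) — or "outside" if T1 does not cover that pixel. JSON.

T0:
  2·area = 10  (B↔C swapped to make it positive)
  edge (5, 15)→(0, 12): d=(-5,-3) top-left  bias=+0
  edge (0, 12)→(5, 13): d=(5,1) right/bottom  bias=-1
  edge (5, 13)→(5, 15): d=(0,2) right/bottom  bias=-1
    (2,0)@(5, 1): e=[70,-60,0] → ·  [on edge]
    (2,1)@(5, 3): e=[60,-50,0] → ·  [on edge]
    (2,2)@(5, 5): e=[50,-40,0] → ·  [on edge]
    (2,3)@(5, 7): e=[40,-30,0] → ·  [on edge]
    (2,4)@(5, 9): e=[30,-20,0] → ·  [on edge]
    (2,5)@(5, 11): e=[20,-10,0] → ·  [on edge]
    (1,6)@(3, 13): e=[4,2,4] → █
    (2,6)@(5, 13): e=[10,0,0] → ·  [on edge]
    (1,7)@(3, 15): e=[-6,12,4] → ·
    (2,7)@(5, 15): e=[0,10,0] → ·  [on edge]
  covered (1 px):
    · · · · · ·
    · · · · · ·
    · · · · · ·
    · · · · · ·
    · · · · · ·
    · · · · · ·
    · █ · · · ·
    · · · · · ·
T1:
  2·area = 66
  edge (0, 6)→(6, 0): d=(6,-6) top-left  bias=+0
  edge (6, 0)→(5, 12): d=(-1,12) right/bottom  bias=-1
  edge (5, 12)→(0, 6): d=(-5,-6) top-left  bias=+0
    (2,0)@(5, 1): e=[0,11,55] → █  [on edge]
    (3,0)@(7, 1): e=[12,-13,67] → ·
    (1,1)@(3, 3): e=[0,33,33] → █  [on edge]
    (3,1)@(7, 3): e=[24,-15,57] → ·
    (0,2)@(1, 5): e=[0,55,11] → █  [on edge]
    (3,2)@(7, 5): e=[36,-17,47] → ·
    (0,3)@(1, 7): e=[12,53,1] → █
    (3,3)@(7, 7): e=[48,-19,37] → ·
    (0,4)@(1, 9): e=[24,51,-9] → ·
    (1,4)@(3, 9): e=[36,27,3] → █
    (3,4)@(7, 9): e=[60,-21,27] → ·
    (1,5)@(3, 11): e=[48,25,-7] → ·
  covered (12 px):
    · · █ · · ·
    · █ █ · · ·
    █ █ █ · · ·
    █ █ █ · · ·
    · █ █ · · ·
    · · █ · · ·
    · · · · · ·
    · · · · · ·

Result: [3,15,48]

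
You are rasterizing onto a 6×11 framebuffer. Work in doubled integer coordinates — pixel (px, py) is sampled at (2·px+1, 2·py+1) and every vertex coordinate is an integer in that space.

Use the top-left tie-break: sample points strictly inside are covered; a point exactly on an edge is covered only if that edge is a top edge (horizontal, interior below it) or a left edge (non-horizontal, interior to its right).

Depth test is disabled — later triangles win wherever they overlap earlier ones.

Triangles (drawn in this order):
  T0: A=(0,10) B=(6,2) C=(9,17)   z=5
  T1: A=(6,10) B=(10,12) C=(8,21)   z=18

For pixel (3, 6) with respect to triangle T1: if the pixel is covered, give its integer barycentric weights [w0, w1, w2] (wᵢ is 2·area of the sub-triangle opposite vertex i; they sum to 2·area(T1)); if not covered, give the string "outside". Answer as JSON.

T0:
  2·area = 114
  edge (0, 10)→(6, 2): d=(6,-8) top-left  bias=+0
  edge (6, 2)→(9, 17): d=(3,15) right/bottom  bias=-1
  edge (9, 17)→(0, 10): d=(-9,-7) top-left  bias=+0
    (2,2)@(5, 5): e=[10,24,80] → X
    (3,2)@(7, 5): e=[26,-6,94] → .
    (1,3)@(3, 7): e=[6,60,48] → X
    (3,3)@(7, 7): e=[38,0,76] → .  [on edge]
    (0,4)@(1, 9): e=[2,96,16] → X
    (3,4)@(7, 9): e=[50,6,58] → X
    (4,4)@(9, 9): e=[66,-24,72] → .
    (0,5)@(1, 11): e=[14,102,-2] → .
    (1,5)@(3, 11): e=[30,72,12] → X
    (4,5)@(9, 11): e=[78,-18,54] → .
    (1,6)@(3, 13): e=[42,78,-6] → .
    (2,6)@(5, 13): e=[58,48,8] → X
    (4,8)@(9, 17): e=[114,0,0] → .  [on edge]
  covered (13 px):
    . . . . . .
    . . . . . .
    . . X . . .
    . X X . . .
    X X X X . .
    . X X X . .
    . . X X . .
    . . . X . .
    . . . . . .
    . . . . . .
    . . . . . .
T1:
  2·area = 40
  edge (6, 10)→(10, 12): d=(4,2) right/bottom  bias=-1
  edge (10, 12)→(8, 21): d=(-2,9) right/bottom  bias=-1
  edge (8, 21)→(6, 10): d=(-2,-11) top-left  bias=+0
    (3,5)@(7, 11): e=[2,29,9] → X
    (4,5)@(9, 11): e=[-2,11,31] → .
    (3,6)@(7, 13): e=[10,25,5] → X
    (4,6)@(9, 13): e=[6,7,27] → X
    (5,6)@(11, 13): e=[2,-11,49] → .
    (3,7)@(7, 15): e=[18,21,1] → X
    (5,7)@(11, 15): e=[10,-15,45] → .
    (3,8)@(7, 17): e=[26,17,-3] → .
    (4,8)@(9, 17): e=[22,-1,19] → .
  covered (5 px):
    . . . . . .
    . . . . . .
    . . . . . .
    . . . . . .
    . . . . . .
    . . . X . .
    . . . X X .
    . . . X X .
    . . . . . .
    . . . . . .
    . . . . . .

Answer: [25,5,10]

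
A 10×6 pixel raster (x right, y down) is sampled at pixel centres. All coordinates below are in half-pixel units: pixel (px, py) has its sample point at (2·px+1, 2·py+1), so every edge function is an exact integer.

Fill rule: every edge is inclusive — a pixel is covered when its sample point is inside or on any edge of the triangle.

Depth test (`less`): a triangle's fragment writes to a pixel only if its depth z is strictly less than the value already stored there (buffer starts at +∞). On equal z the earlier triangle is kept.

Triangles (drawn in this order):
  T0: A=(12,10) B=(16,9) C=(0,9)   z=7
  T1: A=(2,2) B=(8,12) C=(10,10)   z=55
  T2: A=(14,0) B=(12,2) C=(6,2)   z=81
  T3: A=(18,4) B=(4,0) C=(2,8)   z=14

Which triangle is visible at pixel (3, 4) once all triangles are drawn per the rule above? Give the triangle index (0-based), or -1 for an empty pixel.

T0:
  2·area = 16  (B↔C swapped to make it positive)
  edge (12, 10)→(0, 9): d=(-12,-1) inclusive
  edge (0, 9)→(16, 9): d=(16,0) inclusive
  edge (16, 9)→(12, 10): d=(-4,1) inclusive
    (0,4)@(1, 9): e=[1,0,15] → █  [on edge]
    (1,4)@(3, 9): e=[3,0,13] → █  [on edge]
    (2,4)@(5, 9): e=[5,0,11] → █  [on edge]
    (3,4)@(7, 9): e=[7,0,9] → █  [on edge]
    (4,4)@(9, 9): e=[9,0,7] → █  [on edge]
    (5,4)@(11, 9): e=[11,0,5] → █  [on edge]
    (6,4)@(13, 9): e=[13,0,3] → █  [on edge]
    (7,4)@(15, 9): e=[15,0,1] → █  [on edge]
    (8,4)@(17, 9): e=[17,0,-1] → ·  [on edge]
    (9,4)@(19, 9): e=[19,0,-3] → ·  [on edge]
    (0,5)@(1, 11): e=[-23,32,7] → ·
    (1,5)@(3, 11): e=[-21,32,5] → ·
  covered (8 px):
    · · · · · · · · · ·
    · · · · · · · · · ·
    · · · · · · · · · ·
    · · · · · · · · · ·
    █ █ █ █ █ █ █ █ · ·
    · · · · · · · · · ·
T1:
  2·area = 32  (B↔C swapped to make it positive)
  edge (2, 2)→(10, 10): d=(8,8) inclusive
  edge (10, 10)→(8, 12): d=(-2,2) inclusive
  edge (8, 12)→(2, 2): d=(-6,-10) inclusive
    (0,0)@(1, 1): e=[0,36,-4] → ·  [on edge]
    (9,0)@(19, 1): e=[-144,0,176] → ·  [on edge]
    (1,1)@(3, 3): e=[0,28,4] → █  [on edge]
    (2,1)@(5, 3): e=[-16,24,24] → ·
    (8,1)@(17, 3): e=[-112,0,144] → ·  [on edge]
    (1,2)@(3, 5): e=[16,24,-8] → ·
    (2,2)@(5, 5): e=[0,20,12] → █  [on edge]
    (3,2)@(7, 5): e=[-16,16,32] → ·
    (7,2)@(15, 5): e=[-80,0,112] → ·  [on edge]
    (2,3)@(5, 7): e=[16,16,0] → █  [on edge]
    (3,3)@(7, 7): e=[0,12,20] → █  [on edge]
    (4,3)@(9, 7): e=[-16,8,40] → ·
    (6,3)@(13, 7): e=[-48,0,80] → ·  [on edge]
    (4,4)@(9, 9): e=[0,4,28] → █  [on edge]
    (5,4)@(11, 9): e=[-16,0,48] → ·  [on edge]
    (4,5)@(9, 11): e=[16,0,16] → █  [on edge]
    (5,5)@(11, 11): e=[0,-4,36] → ·  [on edge]
  covered (7 px):
    · · · · · · · · · ·
    · █ · · · · · · · ·
    · · █ · · · · · · ·
    · · █ █ · · · · · ·
    · · · █ █ · · · · ·
    · · · · █ · · · · ·
T2:
  2·area = 12
  edge (14, 0)→(12, 2): d=(-2,2) inclusive
  edge (12, 2)→(6, 2): d=(-6,0) inclusive
  edge (6, 2)→(14, 0): d=(8,-2) inclusive
    (5,0)@(11, 1): e=[4,6,2] → █
    (6,0)@(13, 1): e=[0,6,6] → █  [on edge]
    (7,0)@(15, 1): e=[-4,6,10] → ·
    (5,1)@(11, 3): e=[0,-6,18] → ·  [on edge]
    (6,1)@(13, 3): e=[-4,-6,22] → ·
    (4,2)@(9, 5): e=[0,-18,30] → ·  [on edge]
    (3,3)@(7, 7): e=[0,-30,42] → ·  [on edge]
    (2,4)@(5, 9): e=[0,-42,54] → ·  [on edge]
    (1,5)@(3, 11): e=[0,-54,66] → ·  [on edge]
  covered (2 px):
    · · · · · █ █ · · ·
    · · · · · · · · · ·
    · · · · · · · · · ·
    · · · · · · · · · ·
    · · · · · · · · · ·
    · · · · · · · · · ·
T3:
  2·area = 120  (B↔C swapped to make it positive)
  edge (18, 4)→(2, 8): d=(-16,4) inclusive
  edge (2, 8)→(4, 0): d=(2,-8) inclusive
  edge (4, 0)→(18, 4): d=(14,4) inclusive
    (2,0)@(5, 1): e=[100,10,10] → █
    (3,0)@(7, 1): e=[92,26,2] → █
    (4,0)@(9, 1): e=[84,42,-6] → ·
    (2,1)@(5, 3): e=[68,14,38] → █
    (4,1)@(9, 3): e=[52,46,22] → █
    (5,1)@(11, 3): e=[44,62,14] → █
    (6,1)@(13, 3): e=[36,78,6] → █
    (7,1)@(15, 3): e=[28,94,-2] → ·
    (1,2)@(3, 5): e=[44,2,74] → █
    (7,2)@(15, 5): e=[-4,98,26] → ·
    (1,3)@(3, 7): e=[12,6,102] → █
    (3,3)@(7, 7): e=[-4,38,86] → ·
  covered (15 px):
    · · █ █ · · · · · ·
    · · █ █ █ █ █ · · ·
    · █ █ █ █ █ █ · · ·
    · █ █ · · · · · · ·
    · · · · · · · · · ·
    · · · · · · · · · ·

Z-buffer (winner per pixel, '.' = empty):
  . . 3 3 . 2 2 . . .
  . 1 3 3 3 3 3 . . .
  . 3 3 3 3 3 3 . . .
  . 3 3 1 . . . . . .
  0 0 0 0 0 0 0 0 . .
  . . . . 1 . . . . .

Result: 0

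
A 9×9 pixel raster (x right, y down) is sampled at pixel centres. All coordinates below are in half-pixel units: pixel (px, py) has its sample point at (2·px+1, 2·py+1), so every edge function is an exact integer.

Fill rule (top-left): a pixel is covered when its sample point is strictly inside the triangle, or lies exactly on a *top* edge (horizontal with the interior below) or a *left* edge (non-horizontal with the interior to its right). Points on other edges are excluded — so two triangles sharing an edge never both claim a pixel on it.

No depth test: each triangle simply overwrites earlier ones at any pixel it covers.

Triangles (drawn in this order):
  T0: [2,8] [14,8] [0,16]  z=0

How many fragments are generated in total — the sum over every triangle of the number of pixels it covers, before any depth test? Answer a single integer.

T0:
  2·area = 96
  edge (2, 8)→(14, 8): d=(12,0) top-left  bias=+0
  edge (14, 8)→(0, 16): d=(-14,8) right/bottom  bias=-1
  edge (0, 16)→(2, 8): d=(2,-8) top-left  bias=+0
    (1,4)@(3, 9): e=[12,74,10] → █
    (2,4)@(5, 9): e=[12,58,26] → █
    (3,4)@(7, 9): e=[12,42,42] → █
    (4,4)@(9, 9): e=[12,26,58] → █
    (5,4)@(11, 9): e=[12,10,74] → █
    (6,4)@(13, 9): e=[12,-6,90] → ·
    (1,5)@(3, 11): e=[36,46,14] → █
    (4,5)@(9, 11): e=[36,-2,62] → ·
    (5,5)@(11, 11): e=[36,-18,78] → ·
    (0,6)@(1, 13): e=[60,34,2] → █
    (3,6)@(7, 13): e=[60,-14,50] → ·
    (0,7)@(1, 15): e=[84,6,6] → █
  covered (12 px):
    · · · · · · · · ·
    · · · · · · · · ·
    · · · · · · · · ·
    · · · · · · · · ·
    · █ █ █ █ █ · · ·
    · █ █ █ · · · · ·
    █ █ █ · · · · · ·
    █ · · · · · · · ·
    · · · · · · · · ·

Answer: 12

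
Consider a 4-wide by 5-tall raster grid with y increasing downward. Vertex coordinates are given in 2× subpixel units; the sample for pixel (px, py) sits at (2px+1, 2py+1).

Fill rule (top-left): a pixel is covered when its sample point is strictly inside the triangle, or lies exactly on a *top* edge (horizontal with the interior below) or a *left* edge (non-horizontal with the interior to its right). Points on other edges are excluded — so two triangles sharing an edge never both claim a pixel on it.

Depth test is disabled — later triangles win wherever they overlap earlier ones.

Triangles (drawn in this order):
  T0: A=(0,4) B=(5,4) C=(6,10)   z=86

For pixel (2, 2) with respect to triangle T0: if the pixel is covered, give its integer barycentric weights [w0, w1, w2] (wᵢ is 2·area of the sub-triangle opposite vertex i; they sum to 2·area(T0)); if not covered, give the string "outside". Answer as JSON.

T0:
  2·area = 30
  edge (0, 4)→(5, 4): d=(5,0) top-left  bias=+0
  edge (5, 4)→(6, 10): d=(1,6) right/bottom  bias=-1
  edge (6, 10)→(0, 4): d=(-6,-6) top-left  bias=+0
    (0,2)@(1, 5): e=[5,25,0] → █  [on edge]
    (1,2)@(3, 5): e=[5,13,12] → █
    (2,2)@(5, 5): e=[5,1,24] → █
    (3,2)@(7, 5): e=[5,-11,36] → ·
    (0,3)@(1, 7): e=[15,27,-12] → ·
    (1,3)@(3, 7): e=[15,15,0] → █  [on edge]
    (3,3)@(7, 7): e=[15,-9,24] → ·
    (1,4)@(3, 9): e=[25,17,-12] → ·
    (2,4)@(5, 9): e=[25,5,0] → █  [on edge]
    (3,4)@(7, 9): e=[25,-7,12] → ·
  covered (6 px):
    · · · ·
    · · · ·
    █ █ █ ·
    · █ █ ·
    · · █ ·

Final: [1,24,5]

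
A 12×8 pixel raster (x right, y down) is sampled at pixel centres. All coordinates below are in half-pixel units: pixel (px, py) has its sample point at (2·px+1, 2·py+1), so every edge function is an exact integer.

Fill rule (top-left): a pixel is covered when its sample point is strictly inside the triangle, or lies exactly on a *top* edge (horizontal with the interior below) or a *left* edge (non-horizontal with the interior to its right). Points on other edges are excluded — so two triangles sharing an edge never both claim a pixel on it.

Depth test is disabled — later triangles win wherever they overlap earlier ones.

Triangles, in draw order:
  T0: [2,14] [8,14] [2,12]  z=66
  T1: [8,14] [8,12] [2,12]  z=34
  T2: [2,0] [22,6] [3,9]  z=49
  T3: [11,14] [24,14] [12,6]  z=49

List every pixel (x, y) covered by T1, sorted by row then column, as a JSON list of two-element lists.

T0:
  2·area = 12  (B↔C swapped to make it positive)
  edge (2, 14)→(2, 12): d=(0,-2) top-left  bias=+0
  edge (2, 12)→(8, 14): d=(6,2) right/bottom  bias=-1
  edge (8, 14)→(2, 14): d=(-6,0) right/bottom  bias=-1
    (1,6)@(3, 13): e=[2,4,6] → #
    (2,6)@(5, 13): e=[6,0,6] → ·  [on edge]
    (1,7)@(3, 15): e=[2,16,-6] → ·
    (5,7)@(11, 15): e=[18,0,-6] → ·  [on edge]
  covered (1 px):
    · · · · · · · · · · · ·
    · · · · · · · · · · · ·
    · · · · · · · · · · · ·
    · · · · · · · · · · · ·
    · · · · · · · · · · · ·
    · · · · · · · · · · · ·
    · # · · · · · · · · · ·
    · · · · · · · · · · · ·
T1:
  2·area = 12  (B↔C swapped to make it positive)
  edge (8, 14)→(2, 12): d=(-6,-2) top-left  bias=+0
  edge (2, 12)→(8, 12): d=(6,0) top-left  bias=+0
  edge (8, 12)→(8, 14): d=(0,2) right/bottom  bias=-1
    (2,6)@(5, 13): e=[0,6,6] → #  [on edge]
    (3,6)@(7, 13): e=[4,6,2] → #
    (4,6)@(9, 13): e=[8,6,-2] → ·
    (2,7)@(5, 15): e=[-12,18,6] → ·
    (3,7)@(7, 15): e=[-8,18,2] → ·
    (5,7)@(11, 15): e=[0,18,-6] → ·  [on edge]
  covered (2 px):
    · · · · · · · · · · · ·
    · · · · · · · · · · · ·
    · · · · · · · · · · · ·
    · · · · · · · · · · · ·
    · · · · · · · · · · · ·
    · · · · · · · · · · · ·
    · · # # · · · · · · · ·
    · · · · · · · · · · · ·
T2:
  2·area = 174
  edge (2, 0)→(22, 6): d=(20,6) right/bottom  bias=-1
  edge (22, 6)→(3, 9): d=(-19,3) right/bottom  bias=-1
  edge (3, 9)→(2, 0): d=(-1,-9) top-left  bias=+0
    (1,0)@(3, 1): e=[14,152,8] → #
    (2,0)@(5, 1): e=[2,146,26] → #
    (3,0)@(7, 1): e=[-10,140,44] → ·
    (1,1)@(3, 3): e=[54,114,6] → #
    (3,1)@(7, 3): e=[30,102,42] → #
    (4,1)@(9, 3): e=[18,96,60] → #
    (5,1)@(11, 3): e=[6,90,78] → #
    (6,1)@(13, 3): e=[-6,84,96] → ·
    (1,2)@(3, 5): e=[94,76,4] → #
    (6,2)@(13, 5): e=[34,46,94] → #
    (7,2)@(15, 5): e=[22,40,112] → #
    (8,2)@(17, 5): e=[10,34,130] → #
    (1,4)@(3, 9): e=[174,0,0] → ·  [on edge]
  covered (22 px):
    · # # · · · · · · · · ·
    · # # # # # · · · · · ·
    · # # # # # # # # · · ·
    · # # # # # # # · · · ·
    · · · · · · · · · · · ·
    · · · · · · · · · · · ·
    · · · · · · · · · · · ·
    · · · · · · · · · · · ·
T3:
  2·area = 104  (B↔C swapped to make it positive)
  edge (11, 14)→(12, 6): d=(1,-8) top-left  bias=+0
  edge (12, 6)→(24, 14): d=(12,8) right/bottom  bias=-1
  edge (24, 14)→(11, 14): d=(-13,0) right/bottom  bias=-1
    (6,3)@(13, 7): e=[9,4,91] → #
    (7,3)@(15, 7): e=[25,-12,91] → ·
    (6,4)@(13, 9): e=[11,28,65] → #
    (7,4)@(15, 9): e=[27,12,65] → #
    (8,4)@(17, 9): e=[43,-4,65] → ·
    (6,5)@(13, 11): e=[13,52,39] → #
    (8,5)@(17, 11): e=[45,20,39] → #
    (9,5)@(19, 11): e=[61,4,39] → #
    (10,5)@(21, 11): e=[77,-12,39] → ·
    (6,6)@(13, 13): e=[15,76,13] → #
    (10,6)@(21, 13): e=[79,12,13] → #
    (11,6)@(23, 13): e=[95,-4,13] → ·
  covered (12 px):
    · · · · · · · · · · · ·
    · · · · · · · · · · · ·
    · · · · · · · · · · · ·
    · · · · · · # · · · · ·
    · · · · · · # # · · · ·
    · · · · · · # # # # · ·
    · · · · · · # # # # # ·
    · · · · · · · · · · · ·

Result: [[2,6],[3,6]]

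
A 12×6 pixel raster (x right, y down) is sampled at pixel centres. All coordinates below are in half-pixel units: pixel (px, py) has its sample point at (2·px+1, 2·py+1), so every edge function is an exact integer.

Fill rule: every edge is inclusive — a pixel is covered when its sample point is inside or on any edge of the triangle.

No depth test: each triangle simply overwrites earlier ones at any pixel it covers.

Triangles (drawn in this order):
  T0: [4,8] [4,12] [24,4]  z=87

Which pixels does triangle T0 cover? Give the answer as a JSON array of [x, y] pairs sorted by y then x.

T0:
  2·area = 80  (B↔C swapped to make it positive)
  edge (4, 8)→(24, 4): d=(20,-4) inclusive
  edge (24, 4)→(4, 12): d=(-20,8) inclusive
  edge (4, 12)→(4, 8): d=(0,-4) inclusive
    (9,2)@(19, 5): e=[0,20,60] → X  [on edge]
    (10,2)@(21, 5): e=[8,4,68] → X
    (11,2)@(23, 5): e=[16,-12,76] → .
    (4,3)@(9, 7): e=[0,60,20] → X  [on edge]
    (5,3)@(11, 7): e=[8,44,28] → X
    (6,3)@(13, 7): e=[16,28,36] → X
    (7,3)@(15, 7): e=[24,12,44] → X
    (8,3)@(17, 7): e=[32,-4,52] → .
    (9,3)@(19, 7): e=[40,-20,60] → .
    (10,3)@(21, 7): e=[48,-36,68] → .
    (2,4)@(5, 9): e=[24,52,4] → X
    (3,4)@(7, 9): e=[32,36,12] → X
  covered (11 px):
    . . . . . . . . . . . .
    . . . . . . . . . . . .
    . . . . . . . . . X X .
    . . . . X X X X . . . .
    . . X X X X . . . . . .
    . . X . . . . . . . . .

Answer: [[9,2],[10,2],[4,3],[5,3],[6,3],[7,3],[2,4],[3,4],[4,4],[5,4],[2,5]]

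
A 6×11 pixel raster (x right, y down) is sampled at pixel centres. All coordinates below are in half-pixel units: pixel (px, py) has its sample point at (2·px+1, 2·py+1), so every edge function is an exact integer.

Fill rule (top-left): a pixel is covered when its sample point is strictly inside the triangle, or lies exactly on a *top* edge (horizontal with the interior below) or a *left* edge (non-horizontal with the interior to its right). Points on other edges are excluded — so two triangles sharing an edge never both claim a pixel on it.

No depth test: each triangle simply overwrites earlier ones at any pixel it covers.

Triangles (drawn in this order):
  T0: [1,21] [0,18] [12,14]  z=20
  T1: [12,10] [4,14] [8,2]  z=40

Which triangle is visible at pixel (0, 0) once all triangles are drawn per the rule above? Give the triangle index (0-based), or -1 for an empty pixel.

T0:
  2·area = 40
  edge (1, 21)→(0, 18): d=(-1,-3) top-left  bias=+0
  edge (0, 18)→(12, 14): d=(12,-4) top-left  bias=+0
  edge (12, 14)→(1, 21): d=(-11,7) right/bottom  bias=-1
    (4,7)@(9, 15): e=[30,0,10] → X  [on edge]
    (5,7)@(11, 15): e=[36,8,-4] → .
    (1,8)@(3, 17): e=[10,0,30] → X  [on edge]
    (2,8)@(5, 17): e=[16,8,16] → X
    (3,8)@(7, 17): e=[22,16,2] → X
    (4,8)@(9, 17): e=[28,24,-12] → .
    (0,9)@(1, 19): e=[2,16,22] → X
    (2,9)@(5, 19): e=[14,32,-6] → .
    (3,9)@(7, 19): e=[20,40,-20] → .
    (0,10)@(1, 21): e=[0,40,0] → .  [on edge]
    (1,10)@(3, 21): e=[6,48,-14] → .
  covered (6 px):
    . . . . . .
    . . . . . .
    . . . . . .
    . . . . . .
    . . . . . .
    . . . . . .
    . . . . . .
    . . . . X .
    . X X X . .
    X X . . . .
    . . . . . .
T1:
  2·area = 80
  edge (12, 10)→(4, 14): d=(-8,4) right/bottom  bias=-1
  edge (4, 14)→(8, 2): d=(4,-12) top-left  bias=+0
  edge (8, 2)→(12, 10): d=(4,8) right/bottom  bias=-1
    (3,2)@(7, 5): e=[60,0,20] → X  [on edge]
    (4,2)@(9, 5): e=[52,24,4] → X
    (5,2)@(11, 5): e=[44,48,-12] → .
    (3,3)@(7, 7): e=[44,8,28] → X
    (5,3)@(11, 7): e=[28,56,-4] → .
    (3,4)@(7, 9): e=[28,16,36] → X
    (5,4)@(11, 9): e=[12,64,4] → X
    (2,5)@(5, 11): e=[20,0,60] → X  [on edge]
    (5,5)@(11, 11): e=[-4,72,12] → .
    (2,6)@(5, 13): e=[4,8,68] → X
    (3,6)@(7, 13): e=[-4,32,52] → .
    (4,6)@(9, 13): e=[-12,56,36] → .
    (1,8)@(3, 17): e=[-20,0,100] → .  [on edge]
  covered (11 px):
    . . . . . .
    . . . . . .
    . . . X X .
    . . . X X .
    . . . X X X
    . . X X X .
    . . X . . .
    . . . . . .
    . . . . . .
    . . . . . .
    . . . . . .

Z-buffer (winner per pixel, '.' = empty):
  . . . . . .
  . . . . . .
  . . . 1 1 .
  . . . 1 1 .
  . . . 1 1 1
  . . 1 1 1 .
  . . 1 . . .
  . . . . 0 .
  . 0 0 0 . .
  0 0 . . . .
  . . . . . .

Result: -1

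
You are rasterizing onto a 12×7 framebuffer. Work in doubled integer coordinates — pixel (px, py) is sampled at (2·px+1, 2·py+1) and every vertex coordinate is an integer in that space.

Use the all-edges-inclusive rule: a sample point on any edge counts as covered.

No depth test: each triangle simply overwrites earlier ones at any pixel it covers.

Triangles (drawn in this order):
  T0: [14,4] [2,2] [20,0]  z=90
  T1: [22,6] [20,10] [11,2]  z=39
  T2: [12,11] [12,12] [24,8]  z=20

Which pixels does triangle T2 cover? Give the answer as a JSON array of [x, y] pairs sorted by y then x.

T0:
  2·area = 60
  edge (14, 4)→(2, 2): d=(-12,-2) inclusive
  edge (2, 2)→(20, 0): d=(18,-2) inclusive
  edge (20, 0)→(14, 4): d=(-6,4) inclusive
    (5,0)@(11, 1): e=[30,0,30] → #  [on edge]
    (6,0)@(13, 1): e=[34,4,22] → #
    (7,0)@(15, 1): e=[38,8,14] → #
    (8,0)@(17, 1): e=[42,12,6] → #
    (9,0)@(19, 1): e=[46,16,-2] → ·
    (4,1)@(9, 3): e=[2,32,26] → #
    (8,1)@(17, 3): e=[18,48,-6] → ·
    (4,2)@(9, 5): e=[-22,68,14] → ·
    (5,2)@(11, 5): e=[-18,72,6] → ·
    (6,2)@(13, 5): e=[-14,76,-2] → ·
    (7,2)@(15, 5): e=[-10,80,-10] → ·
  covered (8 px):
    · · · · · # # # # · · ·
    · · · · # # # # · · · ·
    · · · · · · · · · · · ·
    · · · · · · · · · · · ·
    · · · · · · · · · · · ·
    · · · · · · · · · · · ·
    · · · · · · · · · · · ·
T1:
  2·area = 52
  edge (22, 6)→(20, 10): d=(-2,4) inclusive
  edge (20, 10)→(11, 2): d=(-9,-8) inclusive
  edge (11, 2)→(22, 6): d=(11,4) inclusive
    (6,1)@(13, 3): e=[42,7,3] → #
    (7,1)@(15, 3): e=[34,23,-5] → ·
    (6,2)@(13, 5): e=[38,-11,25] → ·
    (7,2)@(15, 5): e=[30,5,17] → #
    (8,2)@(17, 5): e=[22,21,9] → #
    (9,2)@(19, 5): e=[14,37,1] → #
    (10,2)@(21, 5): e=[6,53,-7] → ·
    (7,3)@(15, 7): e=[26,-13,39] → ·
    (8,3)@(17, 7): e=[18,3,31] → #
    (10,3)@(21, 7): e=[2,35,15] → #
    (11,3)@(23, 7): e=[-6,51,7] → ·
    (8,4)@(17, 9): e=[14,-15,53] → ·
  covered (8 px):
    · · · · · · · · · · · ·
    · · · · · · # · · · · ·
    · · · · · · · # # # · ·
    · · · · · · · · # # # ·
    · · · · · · · · · # · ·
    · · · · · · · · · · · ·
    · · · · · · · · · · · ·
T2:
  2·area = 12  (B↔C swapped to make it positive)
  edge (12, 11)→(24, 8): d=(12,-3) inclusive
  edge (24, 8)→(12, 12): d=(-12,4) inclusive
  edge (12, 12)→(12, 11): d=(0,-1) inclusive
    (10,4)@(21, 9): e=[3,0,9] → #  [on edge]
    (11,4)@(23, 9): e=[9,-8,11] → ·
    (6,5)@(13, 11): e=[3,8,1] → #
    (7,5)@(15, 11): e=[9,0,3] → #  [on edge]
    (8,5)@(17, 11): e=[15,-8,5] → ·
    (10,5)@(21, 11): e=[27,-24,9] → ·
    (4,6)@(9, 13): e=[15,0,-3] → ·  [on edge]
    (6,6)@(13, 13): e=[27,-16,1] → ·
    (7,6)@(15, 13): e=[33,-24,3] → ·
  covered (3 px):
    · · · · · · · · · · · ·
    · · · · · · · · · · · ·
    · · · · · · · · · · · ·
    · · · · · · · · · · · ·
    · · · · · · · · · · # ·
    · · · · · · # # · · · ·
    · · · · · · · · · · · ·

Final: [[10,4],[6,5],[7,5]]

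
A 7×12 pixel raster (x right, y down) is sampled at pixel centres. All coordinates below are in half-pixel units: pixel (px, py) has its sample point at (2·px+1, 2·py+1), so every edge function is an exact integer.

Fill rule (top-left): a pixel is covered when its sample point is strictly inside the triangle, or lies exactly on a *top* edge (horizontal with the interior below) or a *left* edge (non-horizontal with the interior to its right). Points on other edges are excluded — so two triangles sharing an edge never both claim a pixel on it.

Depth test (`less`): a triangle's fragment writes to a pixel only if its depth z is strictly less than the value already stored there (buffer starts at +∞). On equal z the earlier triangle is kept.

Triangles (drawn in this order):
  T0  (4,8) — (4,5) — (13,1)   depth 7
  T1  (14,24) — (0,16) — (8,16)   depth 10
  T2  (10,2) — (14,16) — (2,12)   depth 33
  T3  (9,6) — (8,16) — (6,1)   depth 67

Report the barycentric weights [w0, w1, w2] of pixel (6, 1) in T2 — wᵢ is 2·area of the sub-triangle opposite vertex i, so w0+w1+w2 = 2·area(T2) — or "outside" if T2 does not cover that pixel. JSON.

T0:
  2·area = 27
  edge (4, 8)→(4, 5): d=(0,-3) top-left  bias=+0
  edge (4, 5)→(13, 1): d=(9,-4) top-left  bias=+0
  edge (13, 1)→(4, 8): d=(-9,7) right/bottom  bias=-1
    (6,0)@(13, 1): e=[27,0,0] → ·  [on edge]
    (4,1)@(9, 3): e=[15,2,10] → #
    (5,1)@(11, 3): e=[21,10,-4] → ·
    (2,2)@(5, 5): e=[3,4,20] → #
    (3,2)@(7, 5): e=[9,12,6] → #
    (4,2)@(9, 5): e=[15,20,-8] → ·
    (2,3)@(5, 7): e=[3,22,2] → #
    (3,3)@(7, 7): e=[9,30,-12] → ·
    (2,4)@(5, 9): e=[3,40,-16] → ·
  covered (4 px):
    · · · · · · ·
    · · · · # · ·
    · · # # · · ·
    · · # · · · ·
    · · · · · · ·
    · · · · · · ·
    · · · · · · ·
    · · · · · · ·
    · · · · · · ·
    · · · · · · ·
    · · · · · · ·
    · · · · · · ·
T1:
  2·area = 64
  edge (14, 24)→(0, 16): d=(-14,-8) top-left  bias=+0
  edge (0, 16)→(8, 16): d=(8,0) top-left  bias=+0
  edge (8, 16)→(14, 24): d=(6,8) right/bottom  bias=-1
    (1,8)@(3, 17): e=[10,8,46] → #
    (2,8)@(5, 17): e=[26,8,30] → #
    (3,8)@(7, 17): e=[42,8,14] → #
    (4,8)@(9, 17): e=[58,8,-2] → ·
    (1,9)@(3, 19): e=[-18,24,58] → ·
    (2,9)@(5, 19): e=[-2,24,42] → ·
    (3,9)@(7, 19): e=[14,24,26] → #
    (4,9)@(9, 19): e=[30,24,10] → #
    (5,9)@(11, 19): e=[46,24,-6] → ·
    (3,10)@(7, 21): e=[-14,40,38] → ·
    (4,10)@(9, 21): e=[2,40,22] → #
    (5,10)@(11, 21): e=[18,40,6] → #
  covered (8 px):
    · · · · · · ·
    · · · · · · ·
    · · · · · · ·
    · · · · · · ·
    · · · · · · ·
    · · · · · · ·
    · · · · · · ·
    · · · · · · ·
    · # # # · · ·
    · · · # # · ·
    · · · · # # ·
    · · · · · · #
T2:
  2·area = 152
  edge (10, 2)→(14, 16): d=(4,14) right/bottom  bias=-1
  edge (14, 16)→(2, 12): d=(-12,-4) top-left  bias=+0
  edge (2, 12)→(10, 2): d=(8,-10) top-left  bias=+0
    (4,2)@(9, 5): e=[26,112,14] → #
    (5,2)@(11, 5): e=[-2,120,34] → ·
    (3,3)@(7, 7): e=[62,80,10] → #
    (5,3)@(11, 7): e=[6,96,50] → #
    (6,3)@(13, 7): e=[-22,104,70] → ·
    (2,4)@(5, 9): e=[98,48,6] → #
    (6,4)@(13, 9): e=[-14,80,86] → ·
    (1,5)@(3, 11): e=[134,16,2] → #
    (6,5)@(13, 11): e=[-6,56,102] → ·
    (1,6)@(3, 13): e=[142,-8,18] → ·
    (2,6)@(5, 13): e=[114,0,38] → #  [on edge]
    (6,6)@(13, 13): e=[2,32,118] → #
    (5,7)@(11, 15): e=[38,0,114] → #  [on edge]
  covered (20 px):
    · · · · · · ·
    · · · · · · ·
    · · · · # · ·
    · · · # # # ·
    · · # # # # ·
    · # # # # # ·
    · · # # # # #
    · · · · · # #
    · · · · · · ·
    · · · · · · ·
    · · · · · · ·
    · · · · · · ·
T3:
  2·area = 35
  edge (9, 6)→(8, 16): d=(-1,10) right/bottom  bias=-1
  edge (8, 16)→(6, 1): d=(-2,-15) top-left  bias=+0
  edge (6, 1)→(9, 6): d=(3,5) right/bottom  bias=-1
    (3,1)@(7, 3): e=[23,11,1] → #
    (4,1)@(9, 3): e=[3,41,-9] → ·
    (3,2)@(7, 5): e=[21,7,7] → #
    (4,2)@(9, 5): e=[1,37,-3] → ·
    (3,3)@(7, 7): e=[19,3,13] → #
    (4,3)@(9, 7): e=[-1,33,3] → ·
    (3,4)@(7, 9): e=[17,-1,19] → ·
  covered (3 px):
    · · · · · · ·
    · · · # · · ·
    · · · # · · ·
    · · · # · · ·
    · · · · · · ·
    · · · · · · ·
    · · · · · · ·
    · · · · · · ·
    · · · · · · ·
    · · · · · · ·
    · · · · · · ·
    · · · · · · ·

Result: "outside"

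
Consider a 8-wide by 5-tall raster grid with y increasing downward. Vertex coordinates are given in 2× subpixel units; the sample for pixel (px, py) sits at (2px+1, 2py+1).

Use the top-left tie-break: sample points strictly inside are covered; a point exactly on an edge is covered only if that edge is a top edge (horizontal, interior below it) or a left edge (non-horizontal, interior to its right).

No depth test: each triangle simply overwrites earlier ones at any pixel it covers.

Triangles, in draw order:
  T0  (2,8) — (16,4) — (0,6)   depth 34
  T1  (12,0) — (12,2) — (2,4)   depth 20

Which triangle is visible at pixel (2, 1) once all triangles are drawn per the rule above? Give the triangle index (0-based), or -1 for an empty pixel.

T0:
  2·area = 36  (B↔C swapped to make it positive)
  edge (2, 8)→(0, 6): d=(-2,-2) top-left  bias=+0
  edge (0, 6)→(16, 4): d=(16,-2) top-left  bias=+0
  edge (16, 4)→(2, 8): d=(-14,4) right/bottom  bias=-1
    (4,2)@(9, 5): e=[20,2,14] → #
    (5,2)@(11, 5): e=[24,6,6] → #
    (6,2)@(13, 5): e=[28,10,-2] → ·
    (0,3)@(1, 7): e=[0,18,18] → #  [on edge]
    (1,3)@(3, 7): e=[4,22,10] → #
    (2,3)@(5, 7): e=[8,26,2] → #
    (3,3)@(7, 7): e=[12,30,-6] → ·
    (4,3)@(9, 7): e=[16,34,-14] → ·
    (5,3)@(11, 7): e=[20,38,-22] → ·
    (0,4)@(1, 9): e=[-4,50,-10] → ·
    (1,4)@(3, 9): e=[0,54,-18] → ·  [on edge]
    (2,4)@(5, 9): e=[4,58,-26] → ·
  covered (5 px):
    · · · · · · · ·
    · · · · · · · ·
    · · · · # # · ·
    # # # · · · · ·
    · · · · · · · ·
T1:
  2·area = 20
  edge (12, 0)→(12, 2): d=(0,2) right/bottom  bias=-1
  edge (12, 2)→(2, 4): d=(-10,2) right/bottom  bias=-1
  edge (2, 4)→(12, 0): d=(10,-4) top-left  bias=+0
    (5,0)@(11, 1): e=[2,12,6] → #
    (6,0)@(13, 1): e=[-2,8,14] → ·
    (2,1)@(5, 3): e=[14,4,2] → #
    (3,1)@(7, 3): e=[10,0,10] → ·  [on edge]
    (5,1)@(11, 3): e=[2,-8,26] → ·
    (2,2)@(5, 5): e=[14,-16,22] → ·
  covered (2 px):
    · · · · · # · ·
    · · # · · · · ·
    · · · · · · · ·
    · · · · · · · ·
    · · · · · · · ·

Z-buffer (winner per pixel, '.' = empty):
  . . . . . 1 . .
  . . 1 . . . . .
  . . . . 0 0 . .
  0 0 0 . . . . .
  . . . . . . . .

Answer: 1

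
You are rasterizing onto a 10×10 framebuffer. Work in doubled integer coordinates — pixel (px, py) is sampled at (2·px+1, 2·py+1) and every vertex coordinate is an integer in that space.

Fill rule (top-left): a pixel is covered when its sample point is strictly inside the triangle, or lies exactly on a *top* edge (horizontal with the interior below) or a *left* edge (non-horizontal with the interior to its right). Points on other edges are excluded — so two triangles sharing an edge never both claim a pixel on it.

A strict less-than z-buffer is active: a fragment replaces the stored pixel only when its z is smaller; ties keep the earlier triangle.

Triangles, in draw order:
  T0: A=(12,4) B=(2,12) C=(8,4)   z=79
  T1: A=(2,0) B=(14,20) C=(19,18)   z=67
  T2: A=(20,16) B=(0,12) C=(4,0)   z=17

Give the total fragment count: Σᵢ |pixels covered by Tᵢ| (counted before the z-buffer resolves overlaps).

T0:
  2·area = 32
  edge (12, 4)→(2, 12): d=(-10,8) right/bottom  bias=-1
  edge (2, 12)→(8, 4): d=(6,-8) top-left  bias=+0
  edge (8, 4)→(12, 4): d=(4,0) top-left  bias=+0
    (4,2)@(9, 5): e=[14,14,4] → X
    (5,2)@(11, 5): e=[-2,30,4] → .
    (3,3)@(7, 7): e=[10,10,12] → X
    (4,3)@(9, 7): e=[-6,26,12] → .
    (2,4)@(5, 9): e=[6,6,20] → X
    (3,4)@(7, 9): e=[-10,22,20] → .
    (1,5)@(3, 11): e=[2,2,28] → X
    (2,5)@(5, 11): e=[-14,18,28] → .
    (1,6)@(3, 13): e=[-18,14,36] → .
  covered (4 px):
    . . . . . . . . . .
    . . . . . . . . . .
    . . . . X . . . . .
    . . . X . . . . . .
    . . X . . . . . . .
    . X . . . . . . . .
    . . . . . . . . . .
    . . . . . . . . . .
    . . . . . . . . . .
    . . . . . . . . . .
T1:
  2·area = 124  (B↔C swapped to make it positive)
  edge (2, 0)→(19, 18): d=(17,18) right/bottom  bias=-1
  edge (19, 18)→(14, 20): d=(-5,2) right/bottom  bias=-1
  edge (14, 20)→(2, 0): d=(-12,-20) top-left  bias=+0
    (2,2)@(5, 5): e=[31,93,0] → X  [on edge]
    (3,2)@(7, 5): e=[-5,89,40] → .
    (2,3)@(5, 7): e=[65,83,-24] → .
    (3,3)@(7, 7): e=[29,79,16] → X
    (4,3)@(9, 7): e=[-7,75,56] → .
    (3,4)@(7, 9): e=[63,69,-8] → .
    (4,4)@(9, 9): e=[27,65,32] → X
    (5,4)@(11, 9): e=[-9,61,72] → .
    (4,5)@(9, 11): e=[61,55,8] → X
    (5,5)@(11, 11): e=[25,51,48] → X
    (6,5)@(13, 11): e=[-11,47,88] → .
    (4,6)@(9, 13): e=[95,45,-16] → .
    (5,7)@(11, 15): e=[93,31,0] → X  [on edge]
  covered (14 px):
    . . . . . . . . . .
    . . . . . . . . . .
    . . X . . . . . . .
    . . . X . . . . . .
    . . . . X . . . . .
    . . . . X X . . . .
    . . . . . X X . . .
    . . . . . X X X . .
    . . . . . . X X X .
    . . . . . . . X . .
T2:
  2·area = 256
  edge (20, 16)→(0, 12): d=(-20,-4) top-left  bias=+0
  edge (0, 12)→(4, 0): d=(4,-12) top-left  bias=+0
  edge (4, 0)→(20, 16): d=(16,16) right/bottom  bias=-1
    (2,0)@(5, 1): e=[240,16,0] → .  [on edge]
    (1,1)@(3, 3): e=[192,0,64] → X  [on edge]
    (2,1)@(5, 3): e=[200,24,32] → X
    (3,1)@(7, 3): e=[208,48,0] → .  [on edge]
    (1,2)@(3, 5): e=[152,8,96] → X
    (3,2)@(7, 5): e=[168,56,32] → X
    (4,2)@(9, 5): e=[176,80,0] → .  [on edge]
    (1,3)@(3, 7): e=[112,16,128] → X
    (4,3)@(9, 7): e=[136,88,32] → X
    (5,3)@(11, 7): e=[144,112,0] → .  [on edge]
    (0,4)@(1, 9): e=[64,0,192] → X  [on edge]
    (5,4)@(11, 9): e=[104,120,32] → X
    (6,4)@(13, 9): e=[112,144,0] → .  [on edge]
    (7,5)@(15, 11): e=[80,176,0] → .  [on edge]
    (2,6)@(5, 13): e=[0,64,192] → X  [on edge]
    (8,6)@(17, 13): e=[48,208,0] → .  [on edge]
    (7,7)@(15, 15): e=[0,192,64] → X  [on edge]
    (9,7)@(19, 15): e=[16,240,0] → .  [on edge]
  covered (30 px):
    . . . . . . . . . .
    . X X . . . . . . .
    . X X X . . . . . .
    . X X X X . . . . .
    X X X X X X . . . .
    X X X X X X X . . .
    . . X X X X X X . .
    . . . . . . . X X .
    . . . . . . . . . .
    . . . . . . . . . .

Result: 48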